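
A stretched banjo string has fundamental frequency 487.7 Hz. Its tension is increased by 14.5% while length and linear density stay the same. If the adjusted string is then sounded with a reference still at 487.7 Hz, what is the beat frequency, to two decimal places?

34.16 Hz

For a string, f ∝ √T, so the new frequency is 487.7·√1.145 = 521.8618 Hz.
f_beat = |521.8618 − 487.7| = 34.16 Hz.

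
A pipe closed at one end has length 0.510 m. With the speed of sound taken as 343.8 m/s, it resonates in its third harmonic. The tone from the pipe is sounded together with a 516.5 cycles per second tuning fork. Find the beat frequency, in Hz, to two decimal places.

Closed pipe (odd harmonics): f_n = n·v/(4L) = 3·343.8/(4·0.510) = 505.5882 Hz.
f_beat = |505.5882 − 516.5| = 10.91 Hz.

10.91 Hz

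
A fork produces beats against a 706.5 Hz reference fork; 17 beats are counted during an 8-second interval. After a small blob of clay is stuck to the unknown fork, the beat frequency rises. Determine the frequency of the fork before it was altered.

704.375 Hz

Beat frequency = 17/8 = 2.125 Hz.
|f − 706.5| = 2.125, so the fork was at either 704.375 Hz or 708.625 Hz.
Adding mass to a fork lowers its frequency; the adjustment lowers the fork's frequency.
The beat rate rose, so the adjustment moved the fork further from 706.5 Hz — it was already below the reference.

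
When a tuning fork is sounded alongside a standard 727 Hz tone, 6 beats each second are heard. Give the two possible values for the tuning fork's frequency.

721 Hz or 733 Hz

|f − 727| = 6, so f = 727 ± 6.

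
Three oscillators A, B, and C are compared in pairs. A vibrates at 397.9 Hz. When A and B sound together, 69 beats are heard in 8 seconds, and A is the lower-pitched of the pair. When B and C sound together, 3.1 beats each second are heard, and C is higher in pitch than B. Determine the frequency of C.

409.625 Hz

A–B: Beat frequency = 69/8 = 8.625 Hz.
B is above A, so f_B = 397.9 + 8.625 = 406.525 Hz.
C is above B, so f_C = 406.525 + 3.1 = 409.625 Hz.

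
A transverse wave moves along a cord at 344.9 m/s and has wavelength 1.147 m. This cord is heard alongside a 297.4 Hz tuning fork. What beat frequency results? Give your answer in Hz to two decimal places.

Source frequency f = v/λ = 344.9/1.147 = 300.6975 Hz.
f_beat = |300.6975 − 297.4| = 3.30 Hz.

3.30 Hz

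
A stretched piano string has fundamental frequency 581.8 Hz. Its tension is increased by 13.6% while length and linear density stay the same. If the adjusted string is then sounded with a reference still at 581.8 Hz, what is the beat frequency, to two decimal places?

For a string, f ∝ √T, so the new frequency is 581.8·√1.136 = 620.1016 Hz.
f_beat = |620.1016 − 581.8| = 38.30 Hz.

38.30 Hz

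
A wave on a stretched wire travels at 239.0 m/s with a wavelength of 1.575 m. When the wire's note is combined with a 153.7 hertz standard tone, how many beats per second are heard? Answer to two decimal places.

Source frequency f = v/λ = 239.0/1.575 = 151.7460 Hz.
f_beat = |151.7460 − 153.7| = 1.95 Hz.

1.95 Hz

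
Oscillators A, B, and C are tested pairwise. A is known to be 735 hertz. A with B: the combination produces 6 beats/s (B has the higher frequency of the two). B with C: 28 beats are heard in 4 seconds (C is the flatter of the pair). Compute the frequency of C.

B is above A, so f_B = 735 + 6 = 741 Hz.
B–C: Beat frequency = 28/4 = 7 Hz.
C is below B, so f_C = 741 − 7 = 734 Hz.

734 Hz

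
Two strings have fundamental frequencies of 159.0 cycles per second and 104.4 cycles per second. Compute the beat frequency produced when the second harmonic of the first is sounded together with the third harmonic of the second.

4.8 Hz

Second harmonic of the first: 2·159.0 = 318.0 Hz.
Third harmonic of the second: 3·104.4 = 313.2 Hz.
f_beat = |318.0 − 313.2| = 4.8 Hz.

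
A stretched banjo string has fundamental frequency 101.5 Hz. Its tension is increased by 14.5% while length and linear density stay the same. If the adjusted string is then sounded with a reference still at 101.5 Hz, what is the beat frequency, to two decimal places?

7.11 Hz

For a string, f ∝ √T, so the new frequency is 101.5·√1.145 = 108.6097 Hz.
f_beat = |108.6097 − 101.5| = 7.11 Hz.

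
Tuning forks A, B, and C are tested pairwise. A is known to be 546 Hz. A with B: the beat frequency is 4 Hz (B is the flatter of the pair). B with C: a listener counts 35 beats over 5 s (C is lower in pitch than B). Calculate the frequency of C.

B is below A, so f_B = 546 − 4 = 542 Hz.
B–C: Beat frequency = 35/5 = 7 Hz.
C is below B, so f_C = 542 − 7 = 535 Hz.

535 Hz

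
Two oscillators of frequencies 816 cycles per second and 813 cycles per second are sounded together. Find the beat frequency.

3 Hz

f_beat = |f₁ − f₂|.
|816 − 813| = 3 Hz.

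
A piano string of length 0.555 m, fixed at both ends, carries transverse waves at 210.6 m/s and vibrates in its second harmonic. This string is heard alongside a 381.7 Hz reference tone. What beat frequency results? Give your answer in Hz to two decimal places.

For a string fixed at both ends, f_n = n·v/(2L) = 2·210.6/(2·0.555) = 379.4595 Hz.
f_beat = |379.4595 − 381.7| = 2.24 Hz.

2.24 Hz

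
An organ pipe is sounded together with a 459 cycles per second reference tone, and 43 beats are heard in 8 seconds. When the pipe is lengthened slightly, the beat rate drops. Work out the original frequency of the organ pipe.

464.375 Hz

Beat frequency = 43/8 = 5.375 Hz.
|f − 459| = 5.375, so the organ pipe was at either 453.625 Hz or 464.375 Hz.
A longer pipe has a lower fundamental; the adjustment lowers the organ pipe's frequency.
The beat rate fell, so the adjustment moved the organ pipe toward 459 Hz — it must have started above the reference.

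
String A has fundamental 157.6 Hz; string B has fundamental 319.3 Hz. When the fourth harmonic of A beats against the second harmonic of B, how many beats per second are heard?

8.2 Hz

Fourth harmonic of the first: 4·157.6 = 630.4 Hz.
Second harmonic of the second: 2·319.3 = 638.6 Hz.
f_beat = |630.4 − 638.6| = 8.2 Hz.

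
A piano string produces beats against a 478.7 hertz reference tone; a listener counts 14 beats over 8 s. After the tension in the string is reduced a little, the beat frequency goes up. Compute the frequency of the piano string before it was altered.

Beat frequency = 14/8 = 1.75 Hz.
|f − 478.7| = 1.75, so the piano string was at either 476.95 Hz or 480.45 Hz.
Lower tension means lower frequency; the adjustment lowers the piano string's frequency.
The beat rate rose, so the adjustment moved the piano string further from 478.7 Hz — it was already below the reference.

476.95 Hz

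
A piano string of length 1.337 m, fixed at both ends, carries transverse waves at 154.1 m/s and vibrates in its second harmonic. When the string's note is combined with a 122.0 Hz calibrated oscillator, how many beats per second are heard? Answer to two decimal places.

6.74 Hz

For a string fixed at both ends, f_n = n·v/(2L) = 2·154.1/(2·1.337) = 115.2580 Hz.
f_beat = |115.2580 − 122.0| = 6.74 Hz.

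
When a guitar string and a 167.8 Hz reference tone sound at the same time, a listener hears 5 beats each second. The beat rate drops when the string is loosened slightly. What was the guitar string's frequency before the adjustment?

172.8 Hz

|f − 167.8| = 5, so the guitar string was at either 162.8 Hz or 172.8 Hz.
Reducing tension lowers a string's frequency; the adjustment lowers the guitar string's frequency.
The beat rate fell, so the adjustment moved the guitar string toward 167.8 Hz — it must have started above the reference.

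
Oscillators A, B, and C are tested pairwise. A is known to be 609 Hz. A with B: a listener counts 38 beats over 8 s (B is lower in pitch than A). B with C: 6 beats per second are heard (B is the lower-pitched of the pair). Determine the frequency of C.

610.25 Hz

A–B: Beat frequency = 38/8 = 4.75 Hz.
B is below A, so f_B = 609 − 4.75 = 604.25 Hz.
C is above B, so f_C = 604.25 + 6 = 610.25 Hz.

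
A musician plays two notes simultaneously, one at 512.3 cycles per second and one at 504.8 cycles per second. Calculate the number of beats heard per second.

7.5 Hz

f_beat = |f₁ − f₂|.
|512.3 − 504.8| = 7.5 Hz.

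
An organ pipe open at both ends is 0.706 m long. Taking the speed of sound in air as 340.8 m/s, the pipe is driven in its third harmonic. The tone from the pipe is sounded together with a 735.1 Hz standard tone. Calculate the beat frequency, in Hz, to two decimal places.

Open pipe: f_n = n·v/(2L) = 3·340.8/(2·0.706) = 724.0793 Hz.
f_beat = |724.0793 − 735.1| = 11.02 Hz.

11.02 Hz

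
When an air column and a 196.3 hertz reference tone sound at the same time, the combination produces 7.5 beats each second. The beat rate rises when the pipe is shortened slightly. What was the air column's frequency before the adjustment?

|f − 196.3| = 7.5, so the air column was at either 188.8 Hz or 203.8 Hz.
A shorter pipe has a higher fundamental; the adjustment raises the air column's frequency.
The beat rate rose, so the adjustment moved the air column further from 196.3 Hz — it was already above the reference.

203.8 Hz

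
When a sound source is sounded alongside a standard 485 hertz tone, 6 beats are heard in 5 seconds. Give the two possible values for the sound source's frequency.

483.8 Hz or 486.2 Hz

Beat frequency = 6/5 = 1.2 Hz.
|f − 485| = 1.2, so f = 485 ± 1.2.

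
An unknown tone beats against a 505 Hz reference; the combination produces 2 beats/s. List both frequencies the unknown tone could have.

|f − 505| = 2, so f = 505 ± 2.

503 Hz or 507 Hz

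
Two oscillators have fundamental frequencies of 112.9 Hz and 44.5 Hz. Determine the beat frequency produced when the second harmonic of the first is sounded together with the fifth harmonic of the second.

Second harmonic of the first: 2·112.9 = 225.8 Hz.
Fifth harmonic of the second: 5·44.5 = 222.5 Hz.
f_beat = |225.8 − 222.5| = 3.3 Hz.

3.3 Hz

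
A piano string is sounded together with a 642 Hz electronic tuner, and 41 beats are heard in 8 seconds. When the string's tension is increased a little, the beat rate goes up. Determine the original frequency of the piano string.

647.125 Hz

Beat frequency = 41/8 = 5.125 Hz.
|f − 642| = 5.125, so the piano string was at either 636.875 Hz or 647.125 Hz.
Higher tension means higher frequency; the adjustment raises the piano string's frequency.
The beat rate rose, so the adjustment moved the piano string further from 642 Hz — it was already above the reference.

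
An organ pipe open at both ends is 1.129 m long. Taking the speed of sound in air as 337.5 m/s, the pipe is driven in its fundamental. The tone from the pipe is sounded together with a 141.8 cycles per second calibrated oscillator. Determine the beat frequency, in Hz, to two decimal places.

7.67 Hz

Open pipe: f_n = n·v/(2L) = 1·337.5/(2·1.129) = 149.4686 Hz.
f_beat = |149.4686 − 141.8| = 7.67 Hz.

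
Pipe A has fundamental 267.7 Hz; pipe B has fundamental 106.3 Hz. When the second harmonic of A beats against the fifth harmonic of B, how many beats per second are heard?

Second harmonic of the first: 2·267.7 = 535.4 Hz.
Fifth harmonic of the second: 5·106.3 = 531.5 Hz.
f_beat = |535.4 − 531.5| = 3.9 Hz.

3.9 Hz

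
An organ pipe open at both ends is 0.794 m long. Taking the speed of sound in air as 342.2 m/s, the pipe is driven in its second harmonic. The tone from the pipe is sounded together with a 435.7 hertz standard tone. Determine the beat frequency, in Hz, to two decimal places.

Open pipe: f_n = n·v/(2L) = 2·342.2/(2·0.794) = 430.9824 Hz.
f_beat = |430.9824 − 435.7| = 4.72 Hz.

4.72 Hz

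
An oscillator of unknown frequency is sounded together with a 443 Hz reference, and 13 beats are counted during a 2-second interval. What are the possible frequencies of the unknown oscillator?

436.5 Hz or 449.5 Hz

Beat frequency = 13/2 = 6.5 Hz.
|f − 443| = 6.5, so f = 443 ± 6.5.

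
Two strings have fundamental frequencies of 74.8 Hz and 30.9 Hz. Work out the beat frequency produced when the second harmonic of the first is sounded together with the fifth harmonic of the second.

4.9 Hz

Second harmonic of the first: 2·74.8 = 149.6 Hz.
Fifth harmonic of the second: 5·30.9 = 154.5 Hz.
f_beat = |149.6 − 154.5| = 4.9 Hz.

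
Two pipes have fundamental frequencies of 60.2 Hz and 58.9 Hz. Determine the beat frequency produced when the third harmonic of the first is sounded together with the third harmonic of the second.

Third harmonic of the first: 3·60.2 = 180.6 Hz.
Third harmonic of the second: 3·58.9 = 176.7 Hz.
f_beat = |180.6 − 176.7| = 3.9 Hz.

3.9 Hz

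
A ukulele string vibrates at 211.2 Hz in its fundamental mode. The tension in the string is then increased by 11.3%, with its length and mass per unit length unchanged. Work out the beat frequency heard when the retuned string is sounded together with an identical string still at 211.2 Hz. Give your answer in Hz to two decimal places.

For a string, f ∝ √T, so the new frequency is 211.2·√1.113 = 222.8135 Hz.
f_beat = |222.8135 − 211.2| = 11.61 Hz.

11.61 Hz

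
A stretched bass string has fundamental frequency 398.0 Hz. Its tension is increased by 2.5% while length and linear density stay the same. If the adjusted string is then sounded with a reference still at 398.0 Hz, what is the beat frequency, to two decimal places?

4.94 Hz

For a string, f ∝ √T, so the new frequency is 398.0·√1.025 = 402.9443 Hz.
f_beat = |402.9443 − 398.0| = 4.94 Hz.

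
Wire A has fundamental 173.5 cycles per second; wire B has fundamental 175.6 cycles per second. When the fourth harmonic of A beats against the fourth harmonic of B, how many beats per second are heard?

8.4 Hz

Fourth harmonic of the first: 4·173.5 = 694.0 Hz.
Fourth harmonic of the second: 4·175.6 = 702.4 Hz.
f_beat = |694.0 − 702.4| = 8.4 Hz.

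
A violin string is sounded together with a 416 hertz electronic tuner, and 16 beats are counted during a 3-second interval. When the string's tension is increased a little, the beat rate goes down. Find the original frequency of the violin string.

Beat frequency = 16/3 = 5.3333 Hz.
|f − 416| = 5.3333, so the violin string was at either 410.6667 Hz or 421.3333 Hz.
Higher tension means higher frequency; the adjustment raises the violin string's frequency.
The beat rate fell, so the adjustment moved the violin string toward 416 Hz — it must have started below the reference.

410.6667 Hz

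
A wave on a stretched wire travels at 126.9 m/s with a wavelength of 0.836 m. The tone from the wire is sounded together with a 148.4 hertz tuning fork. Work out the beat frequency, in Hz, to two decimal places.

3.39 Hz

Source frequency f = v/λ = 126.9/0.836 = 151.7943 Hz.
f_beat = |151.7943 − 148.4| = 3.39 Hz.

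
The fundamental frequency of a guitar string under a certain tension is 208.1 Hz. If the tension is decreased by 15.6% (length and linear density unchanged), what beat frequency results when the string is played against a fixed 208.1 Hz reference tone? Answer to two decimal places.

16.92 Hz

For a string, f ∝ √T, so the new frequency is 208.1·√0.844 = 191.1804 Hz.
f_beat = |191.1804 − 208.1| = 16.92 Hz.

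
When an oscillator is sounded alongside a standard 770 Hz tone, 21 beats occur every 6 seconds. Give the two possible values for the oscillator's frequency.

Beat frequency = 21/6 = 3.5 Hz.
|f − 770| = 3.5, so f = 770 ± 3.5.

766.5 Hz or 773.5 Hz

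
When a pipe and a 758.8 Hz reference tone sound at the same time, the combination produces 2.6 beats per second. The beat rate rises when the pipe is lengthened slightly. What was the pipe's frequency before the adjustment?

|f − 758.8| = 2.6, so the pipe was at either 756.2 Hz or 761.4 Hz.
A longer pipe has a lower fundamental; the adjustment lowers the pipe's frequency.
The beat rate rose, so the adjustment moved the pipe further from 758.8 Hz — it was already below the reference.

756.2 Hz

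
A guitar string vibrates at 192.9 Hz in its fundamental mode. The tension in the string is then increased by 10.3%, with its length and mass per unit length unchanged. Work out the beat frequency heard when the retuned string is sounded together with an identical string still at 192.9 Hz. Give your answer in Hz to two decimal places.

For a string, f ∝ √T, so the new frequency is 192.9·√1.103 = 202.5909 Hz.
f_beat = |202.5909 − 192.9| = 9.69 Hz.

9.69 Hz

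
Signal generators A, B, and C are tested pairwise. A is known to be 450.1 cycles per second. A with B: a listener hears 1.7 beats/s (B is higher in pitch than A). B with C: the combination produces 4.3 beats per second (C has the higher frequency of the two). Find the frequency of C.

456.1 Hz

B is above A, so f_B = 450.1 + 1.7 = 451.8 Hz.
C is above B, so f_C = 451.8 + 4.3 = 456.1 Hz.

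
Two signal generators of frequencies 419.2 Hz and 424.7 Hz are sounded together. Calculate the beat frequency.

5.5 Hz

The beat frequency equals the magnitude of the frequency difference.
|419.2 − 424.7| = 5.5 Hz.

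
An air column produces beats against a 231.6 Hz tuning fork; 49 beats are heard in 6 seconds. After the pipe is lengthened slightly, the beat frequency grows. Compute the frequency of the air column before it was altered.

223.4333 Hz

Beat frequency = 49/6 = 8.1667 Hz.
|f − 231.6| = 8.1667, so the air column was at either 223.4333 Hz or 239.7667 Hz.
A longer pipe has a lower fundamental; the adjustment lowers the air column's frequency.
The beat rate rose, so the adjustment moved the air column further from 231.6 Hz — it was already below the reference.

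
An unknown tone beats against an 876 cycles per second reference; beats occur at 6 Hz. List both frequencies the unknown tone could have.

870 Hz or 882 Hz

|f − 876| = 6, so f = 876 ± 6.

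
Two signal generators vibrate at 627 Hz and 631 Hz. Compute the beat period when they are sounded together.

0.250 s

f_beat = |627 − 631| = 4 Hz.
Beat period T = 1 / f_beat = 1 / 4 s.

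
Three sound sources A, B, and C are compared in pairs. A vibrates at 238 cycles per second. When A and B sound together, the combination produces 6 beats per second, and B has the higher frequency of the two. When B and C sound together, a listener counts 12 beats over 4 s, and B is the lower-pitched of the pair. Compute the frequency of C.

B is above A, so f_B = 238 + 6 = 244 Hz.
B–C: Beat frequency = 12/4 = 3 Hz.
C is above B, so f_C = 244 + 3 = 247 Hz.

247 Hz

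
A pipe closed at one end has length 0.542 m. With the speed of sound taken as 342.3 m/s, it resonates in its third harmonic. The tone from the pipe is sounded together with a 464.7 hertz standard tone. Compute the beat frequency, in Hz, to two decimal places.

Closed pipe (odd harmonics): f_n = n·v/(4L) = 3·342.3/(4·0.542) = 473.6624 Hz.
f_beat = |473.6624 − 464.7| = 8.96 Hz.

8.96 Hz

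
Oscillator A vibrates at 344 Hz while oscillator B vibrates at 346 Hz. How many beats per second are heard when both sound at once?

2 Hz

Beats arise from superposition of two nearby frequencies; the beat rate is |f₁ − f₂|.
|344 − 346| = 2 Hz.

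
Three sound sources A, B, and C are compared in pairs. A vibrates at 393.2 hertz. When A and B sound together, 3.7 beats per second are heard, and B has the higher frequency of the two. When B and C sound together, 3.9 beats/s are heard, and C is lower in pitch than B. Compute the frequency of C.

393 Hz

B is above A, so f_B = 393.2 + 3.7 = 396.9 Hz.
C is below B, so f_C = 396.9 − 3.9 = 393 Hz.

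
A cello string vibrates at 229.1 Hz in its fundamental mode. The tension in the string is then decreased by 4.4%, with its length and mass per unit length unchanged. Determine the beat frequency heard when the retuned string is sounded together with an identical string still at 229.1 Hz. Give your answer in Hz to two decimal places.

For a string, f ∝ √T, so the new frequency is 229.1·√0.956 = 224.0031 Hz.
f_beat = |224.0031 − 229.1| = 5.10 Hz.

5.10 Hz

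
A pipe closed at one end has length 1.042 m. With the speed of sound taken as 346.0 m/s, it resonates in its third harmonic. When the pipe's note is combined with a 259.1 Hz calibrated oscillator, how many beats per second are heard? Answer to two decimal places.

10.06 Hz

Closed pipe (odd harmonics): f_n = n·v/(4L) = 3·346.0/(4·1.042) = 249.0403 Hz.
f_beat = |249.0403 − 259.1| = 10.06 Hz.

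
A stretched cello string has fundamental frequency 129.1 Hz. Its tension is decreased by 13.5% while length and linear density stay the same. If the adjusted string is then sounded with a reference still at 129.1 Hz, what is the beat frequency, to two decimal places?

For a string, f ∝ √T, so the new frequency is 129.1·√0.865 = 120.0699 Hz.
f_beat = |120.0699 − 129.1| = 9.03 Hz.

9.03 Hz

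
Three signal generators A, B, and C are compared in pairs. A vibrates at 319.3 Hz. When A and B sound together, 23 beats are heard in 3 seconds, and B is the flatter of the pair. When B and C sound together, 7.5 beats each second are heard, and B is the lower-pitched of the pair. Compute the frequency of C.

A–B: Beat frequency = 23/3 = 7.6667 Hz.
B is below A, so f_B = 319.3 − 7.6667 = 311.6333 Hz.
C is above B, so f_C = 311.6333 + 7.5 = 319.1333 Hz.

319.1333 Hz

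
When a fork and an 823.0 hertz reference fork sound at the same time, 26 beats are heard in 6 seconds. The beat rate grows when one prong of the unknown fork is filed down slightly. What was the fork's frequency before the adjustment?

827.3333 Hz

Beat frequency = 26/6 = 4.3333 Hz.
|f − 823.0| = 4.3333, so the fork was at either 818.6667 Hz or 827.3333 Hz.
Filing a prong removes mass and raises the fork's frequency; the adjustment raises the fork's frequency.
The beat rate rose, so the adjustment moved the fork further from 823.0 Hz — it was already above the reference.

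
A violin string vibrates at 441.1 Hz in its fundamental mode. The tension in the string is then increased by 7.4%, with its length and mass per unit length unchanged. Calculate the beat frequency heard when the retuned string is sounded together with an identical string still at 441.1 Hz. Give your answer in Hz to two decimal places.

16.03 Hz

For a string, f ∝ √T, so the new frequency is 441.1·√1.074 = 457.1294 Hz.
f_beat = |457.1294 − 441.1| = 16.03 Hz.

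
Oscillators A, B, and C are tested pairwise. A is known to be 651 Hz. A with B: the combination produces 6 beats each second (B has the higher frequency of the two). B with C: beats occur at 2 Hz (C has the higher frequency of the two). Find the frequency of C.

659 Hz

B is above A, so f_B = 651 + 6 = 657 Hz.
C is above B, so f_C = 657 + 2 = 659 Hz.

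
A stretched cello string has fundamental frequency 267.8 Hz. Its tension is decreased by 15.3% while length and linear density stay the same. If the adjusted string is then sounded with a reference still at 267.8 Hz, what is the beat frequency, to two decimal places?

For a string, f ∝ √T, so the new frequency is 267.8·√0.847 = 246.4633 Hz.
f_beat = |246.4633 − 267.8| = 21.34 Hz.

21.34 Hz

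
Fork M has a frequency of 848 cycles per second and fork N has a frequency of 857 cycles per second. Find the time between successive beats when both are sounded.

f_beat = |848 − 857| = 9 Hz.
Beat period T = 1 / f_beat = 1 / 9 s.

0.111 s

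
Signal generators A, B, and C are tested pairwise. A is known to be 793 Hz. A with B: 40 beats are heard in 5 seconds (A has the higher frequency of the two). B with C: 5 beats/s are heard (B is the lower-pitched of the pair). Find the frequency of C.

790 Hz

A–B: Beat frequency = 40/5 = 8 Hz.
B is below A, so f_B = 793 − 8 = 785 Hz.
C is above B, so f_C = 785 + 5 = 790 Hz.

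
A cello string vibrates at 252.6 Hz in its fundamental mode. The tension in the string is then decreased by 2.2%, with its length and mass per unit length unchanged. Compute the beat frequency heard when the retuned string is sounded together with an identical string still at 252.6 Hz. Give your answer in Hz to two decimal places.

For a string, f ∝ √T, so the new frequency is 252.6·√0.978 = 249.8059 Hz.
f_beat = |249.8059 − 252.6| = 2.79 Hz.

2.79 Hz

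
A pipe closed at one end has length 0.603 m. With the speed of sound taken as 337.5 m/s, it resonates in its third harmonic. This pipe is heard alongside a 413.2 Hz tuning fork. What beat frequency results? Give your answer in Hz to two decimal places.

6.58 Hz

Closed pipe (odd harmonics): f_n = n·v/(4L) = 3·337.5/(4·0.603) = 419.7761 Hz.
f_beat = |419.7761 − 413.2| = 6.58 Hz.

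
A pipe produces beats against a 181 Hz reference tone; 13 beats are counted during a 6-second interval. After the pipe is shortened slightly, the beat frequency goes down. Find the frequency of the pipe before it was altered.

178.8333 Hz

Beat frequency = 13/6 = 2.1667 Hz.
|f − 181| = 2.1667, so the pipe was at either 178.8333 Hz or 183.1667 Hz.
A shorter pipe has a higher fundamental; the adjustment raises the pipe's frequency.
The beat rate fell, so the adjustment moved the pipe toward 181 Hz — it must have started below the reference.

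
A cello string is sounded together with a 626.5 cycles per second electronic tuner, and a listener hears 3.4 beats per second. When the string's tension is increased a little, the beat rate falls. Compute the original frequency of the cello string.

623.1 Hz

|f − 626.5| = 3.4, so the cello string was at either 623.1 Hz or 629.9 Hz.
Higher tension means higher frequency; the adjustment raises the cello string's frequency.
The beat rate fell, so the adjustment moved the cello string toward 626.5 Hz — it must have started below the reference.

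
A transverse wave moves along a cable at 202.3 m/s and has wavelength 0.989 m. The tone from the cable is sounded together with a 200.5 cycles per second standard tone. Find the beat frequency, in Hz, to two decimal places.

Source frequency f = v/λ = 202.3/0.989 = 204.5501 Hz.
f_beat = |204.5501 − 200.5| = 4.05 Hz.

4.05 Hz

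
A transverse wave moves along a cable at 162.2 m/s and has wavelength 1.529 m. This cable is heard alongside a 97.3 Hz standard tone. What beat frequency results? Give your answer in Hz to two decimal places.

8.78 Hz

Source frequency f = v/λ = 162.2/1.529 = 106.0824 Hz.
f_beat = |106.0824 − 97.3| = 8.78 Hz.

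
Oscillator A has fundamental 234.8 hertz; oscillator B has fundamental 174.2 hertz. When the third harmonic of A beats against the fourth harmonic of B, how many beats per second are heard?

7.6 Hz

Third harmonic of the first: 3·234.8 = 704.4 Hz.
Fourth harmonic of the second: 4·174.2 = 696.8 Hz.
f_beat = |704.4 − 696.8| = 7.6 Hz.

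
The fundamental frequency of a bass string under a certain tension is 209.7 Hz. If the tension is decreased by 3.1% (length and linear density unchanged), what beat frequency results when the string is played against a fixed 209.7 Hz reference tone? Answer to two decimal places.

For a string, f ∝ √T, so the new frequency is 209.7·√0.969 = 206.4241 Hz.
f_beat = |206.4241 − 209.7| = 3.28 Hz.

3.28 Hz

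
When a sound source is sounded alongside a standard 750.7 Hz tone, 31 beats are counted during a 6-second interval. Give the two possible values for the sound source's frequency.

Beat frequency = 31/6 = 5.1667 Hz.
|f − 750.7| = 5.1667, so f = 750.7 ± 5.1667.

745.5333 Hz or 755.8667 Hz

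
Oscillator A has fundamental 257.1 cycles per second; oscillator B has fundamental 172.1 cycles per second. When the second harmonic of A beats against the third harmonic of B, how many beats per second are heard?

Second harmonic of the first: 2·257.1 = 514.2 Hz.
Third harmonic of the second: 3·172.1 = 516.3 Hz.
f_beat = |514.2 − 516.3| = 2.1 Hz.

2.1 Hz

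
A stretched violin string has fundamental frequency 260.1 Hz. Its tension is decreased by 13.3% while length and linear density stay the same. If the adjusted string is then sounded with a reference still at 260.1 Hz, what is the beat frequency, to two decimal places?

For a string, f ∝ √T, so the new frequency is 260.1·√0.867 = 242.1865 Hz.
f_beat = |242.1865 − 260.1| = 17.91 Hz.

17.91 Hz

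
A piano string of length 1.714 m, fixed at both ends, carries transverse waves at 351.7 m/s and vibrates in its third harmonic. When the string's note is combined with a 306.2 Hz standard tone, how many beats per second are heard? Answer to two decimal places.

1.59 Hz

For a string fixed at both ends, f_n = n·v/(2L) = 3·351.7/(2·1.714) = 307.7888 Hz.
f_beat = |307.7888 − 306.2| = 1.59 Hz.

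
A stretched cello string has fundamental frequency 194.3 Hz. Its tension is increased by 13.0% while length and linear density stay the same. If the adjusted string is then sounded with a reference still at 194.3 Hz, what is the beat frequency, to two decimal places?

For a string, f ∝ √T, so the new frequency is 194.3·√1.130 = 206.5437 Hz.
f_beat = |206.5437 − 194.3| = 12.24 Hz.

12.24 Hz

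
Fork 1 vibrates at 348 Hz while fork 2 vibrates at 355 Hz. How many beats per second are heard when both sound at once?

7 Hz

f_beat = |f₁ − f₂|.
|348 − 355| = 7 Hz.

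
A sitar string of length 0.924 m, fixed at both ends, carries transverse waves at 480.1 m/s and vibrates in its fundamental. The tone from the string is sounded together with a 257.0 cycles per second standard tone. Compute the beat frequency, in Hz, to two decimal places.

2.79 Hz

For a string fixed at both ends, f_n = n·v/(2L) = 1·480.1/(2·0.924) = 259.7944 Hz.
f_beat = |259.7944 − 257.0| = 2.79 Hz.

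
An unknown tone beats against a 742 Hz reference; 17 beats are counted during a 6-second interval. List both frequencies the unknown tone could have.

Beat frequency = 17/6 = 2.8333 Hz.
|f − 742| = 2.8333, so f = 742 ± 2.8333.

739.1667 Hz or 744.8333 Hz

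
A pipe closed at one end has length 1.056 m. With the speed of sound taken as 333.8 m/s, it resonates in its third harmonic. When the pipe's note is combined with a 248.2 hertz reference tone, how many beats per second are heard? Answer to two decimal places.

Closed pipe (odd harmonics): f_n = n·v/(4L) = 3·333.8/(4·1.056) = 237.0739 Hz.
f_beat = |237.0739 − 248.2| = 11.13 Hz.

11.13 Hz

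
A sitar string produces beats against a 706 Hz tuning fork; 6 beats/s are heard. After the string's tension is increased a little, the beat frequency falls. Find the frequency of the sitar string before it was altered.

700 Hz

|f − 706| = 6, so the sitar string was at either 700 Hz or 712 Hz.
Higher tension means higher frequency; the adjustment raises the sitar string's frequency.
The beat rate fell, so the adjustment moved the sitar string toward 706 Hz — it must have started below the reference.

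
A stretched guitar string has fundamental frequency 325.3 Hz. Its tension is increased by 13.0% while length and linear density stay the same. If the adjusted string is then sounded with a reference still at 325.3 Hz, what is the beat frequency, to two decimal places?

For a string, f ∝ √T, so the new frequency is 325.3·√1.130 = 345.7986 Hz.
f_beat = |345.7986 − 325.3| = 20.50 Hz.

20.50 Hz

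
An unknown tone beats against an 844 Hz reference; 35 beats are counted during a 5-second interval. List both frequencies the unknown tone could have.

837 Hz or 851 Hz

Beat frequency = 35/5 = 7 Hz.
|f − 844| = 7, so f = 844 ± 7.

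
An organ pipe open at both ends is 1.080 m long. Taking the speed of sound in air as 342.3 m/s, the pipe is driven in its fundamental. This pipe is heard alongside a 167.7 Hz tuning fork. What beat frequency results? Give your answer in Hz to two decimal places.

9.23 Hz

Open pipe: f_n = n·v/(2L) = 1·342.3/(2·1.080) = 158.4722 Hz.
f_beat = |158.4722 − 167.7| = 9.23 Hz.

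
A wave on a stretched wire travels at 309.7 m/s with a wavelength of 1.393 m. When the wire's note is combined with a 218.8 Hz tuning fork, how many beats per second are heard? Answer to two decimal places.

3.53 Hz

Source frequency f = v/λ = 309.7/1.393 = 222.3259 Hz.
f_beat = |222.3259 − 218.8| = 3.53 Hz.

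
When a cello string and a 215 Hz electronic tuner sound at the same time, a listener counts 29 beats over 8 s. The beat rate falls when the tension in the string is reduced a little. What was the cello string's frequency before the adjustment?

Beat frequency = 29/8 = 3.625 Hz.
|f − 215| = 3.625, so the cello string was at either 211.375 Hz or 218.625 Hz.
Lower tension means lower frequency; the adjustment lowers the cello string's frequency.
The beat rate fell, so the adjustment moved the cello string toward 215 Hz — it must have started above the reference.

218.625 Hz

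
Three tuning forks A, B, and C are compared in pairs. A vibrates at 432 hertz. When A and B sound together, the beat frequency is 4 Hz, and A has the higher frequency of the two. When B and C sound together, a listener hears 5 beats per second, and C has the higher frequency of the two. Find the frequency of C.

433 Hz

B is below A, so f_B = 432 − 4 = 428 Hz.
C is above B, so f_C = 428 + 5 = 433 Hz.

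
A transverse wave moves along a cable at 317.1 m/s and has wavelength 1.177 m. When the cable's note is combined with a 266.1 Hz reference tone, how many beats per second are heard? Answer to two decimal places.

3.31 Hz

Source frequency f = v/λ = 317.1/1.177 = 269.4138 Hz.
f_beat = |269.4138 − 266.1| = 3.31 Hz.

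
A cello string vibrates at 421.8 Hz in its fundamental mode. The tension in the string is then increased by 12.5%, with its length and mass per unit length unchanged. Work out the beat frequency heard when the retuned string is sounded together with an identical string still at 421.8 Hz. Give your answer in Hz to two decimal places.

For a string, f ∝ √T, so the new frequency is 421.8·√1.125 = 447.3865 Hz.
f_beat = |447.3865 − 421.8| = 25.59 Hz.

25.59 Hz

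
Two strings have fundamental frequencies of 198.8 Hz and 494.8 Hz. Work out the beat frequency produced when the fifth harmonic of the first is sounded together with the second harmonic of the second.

Fifth harmonic of the first: 5·198.8 = 994.0 Hz.
Second harmonic of the second: 2·494.8 = 989.6 Hz.
f_beat = |994.0 − 989.6| = 4.4 Hz.

4.4 Hz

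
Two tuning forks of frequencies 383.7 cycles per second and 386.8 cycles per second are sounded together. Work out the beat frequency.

The beat frequency equals the magnitude of the frequency difference.
|383.7 − 386.8| = 3.1 Hz.

3.1 Hz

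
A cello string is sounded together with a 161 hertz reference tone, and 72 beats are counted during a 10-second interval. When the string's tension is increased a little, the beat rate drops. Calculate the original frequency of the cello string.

153.8 Hz

Beat frequency = 72/10 = 7.2 Hz.
|f − 161| = 7.2, so the cello string was at either 153.8 Hz or 168.2 Hz.
Higher tension means higher frequency; the adjustment raises the cello string's frequency.
The beat rate fell, so the adjustment moved the cello string toward 161 Hz — it must have started below the reference.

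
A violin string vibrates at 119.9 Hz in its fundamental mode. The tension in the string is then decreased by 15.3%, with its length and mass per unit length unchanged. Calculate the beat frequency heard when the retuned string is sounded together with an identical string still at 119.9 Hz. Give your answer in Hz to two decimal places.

For a string, f ∝ √T, so the new frequency is 119.9·√0.847 = 110.3471 Hz.
f_beat = |110.3471 − 119.9| = 9.55 Hz.

9.55 Hz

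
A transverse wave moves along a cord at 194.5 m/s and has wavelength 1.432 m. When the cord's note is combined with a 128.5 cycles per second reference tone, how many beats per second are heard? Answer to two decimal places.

7.32 Hz

Source frequency f = v/λ = 194.5/1.432 = 135.8240 Hz.
f_beat = |135.8240 − 128.5| = 7.32 Hz.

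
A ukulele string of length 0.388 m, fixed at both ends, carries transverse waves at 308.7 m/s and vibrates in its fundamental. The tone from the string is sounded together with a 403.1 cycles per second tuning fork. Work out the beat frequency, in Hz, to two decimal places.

5.29 Hz

For a string fixed at both ends, f_n = n·v/(2L) = 1·308.7/(2·0.388) = 397.8093 Hz.
f_beat = |397.8093 − 403.1| = 5.29 Hz.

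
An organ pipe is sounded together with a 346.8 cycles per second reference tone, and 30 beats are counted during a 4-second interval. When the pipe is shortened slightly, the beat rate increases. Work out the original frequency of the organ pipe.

Beat frequency = 30/4 = 7.5 Hz.
|f − 346.8| = 7.5, so the organ pipe was at either 339.3 Hz or 354.3 Hz.
A shorter pipe has a higher fundamental; the adjustment raises the organ pipe's frequency.
The beat rate rose, so the adjustment moved the organ pipe further from 346.8 Hz — it was already above the reference.

354.3 Hz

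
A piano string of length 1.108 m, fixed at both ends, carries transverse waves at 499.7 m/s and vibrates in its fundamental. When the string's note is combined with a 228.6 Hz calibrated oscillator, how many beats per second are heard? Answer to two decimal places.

3.10 Hz

For a string fixed at both ends, f_n = n·v/(2L) = 1·499.7/(2·1.108) = 225.4964 Hz.
f_beat = |225.4964 − 228.6| = 3.10 Hz.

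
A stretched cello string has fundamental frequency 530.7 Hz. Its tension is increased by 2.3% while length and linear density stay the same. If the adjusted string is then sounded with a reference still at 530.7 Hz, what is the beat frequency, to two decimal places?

6.07 Hz

For a string, f ∝ √T, so the new frequency is 530.7·√1.023 = 536.7684 Hz.
f_beat = |536.7684 − 530.7| = 6.07 Hz.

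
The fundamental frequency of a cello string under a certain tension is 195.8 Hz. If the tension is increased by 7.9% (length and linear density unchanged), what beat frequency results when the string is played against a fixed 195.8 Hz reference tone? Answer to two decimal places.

7.59 Hz

For a string, f ∝ √T, so the new frequency is 195.8·√1.079 = 203.3871 Hz.
f_beat = |203.3871 − 195.8| = 7.59 Hz.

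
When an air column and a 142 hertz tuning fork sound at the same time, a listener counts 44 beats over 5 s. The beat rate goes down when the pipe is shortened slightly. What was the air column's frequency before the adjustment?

133.2 Hz

Beat frequency = 44/5 = 8.8 Hz.
|f − 142| = 8.8, so the air column was at either 133.2 Hz or 150.8 Hz.
A shorter pipe has a higher fundamental; the adjustment raises the air column's frequency.
The beat rate fell, so the adjustment moved the air column toward 142 Hz — it must have started below the reference.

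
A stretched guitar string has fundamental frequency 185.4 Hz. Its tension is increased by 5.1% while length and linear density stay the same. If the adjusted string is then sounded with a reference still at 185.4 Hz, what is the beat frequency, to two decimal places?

For a string, f ∝ √T, so the new frequency is 185.4·√1.051 = 190.0689 Hz.
f_beat = |190.0689 − 185.4| = 4.67 Hz.

4.67 Hz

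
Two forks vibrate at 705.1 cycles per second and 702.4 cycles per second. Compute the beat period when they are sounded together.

0.370 s

f_beat = |705.1 − 702.4| = 2.7 Hz.
Beat period T = 1 / f_beat = 1 / 2.7 s.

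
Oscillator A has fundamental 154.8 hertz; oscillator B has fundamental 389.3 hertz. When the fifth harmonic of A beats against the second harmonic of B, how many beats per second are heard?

4.6 Hz

Fifth harmonic of the first: 5·154.8 = 774.0 Hz.
Second harmonic of the second: 2·389.3 = 778.6 Hz.
f_beat = |774.0 − 778.6| = 4.6 Hz.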